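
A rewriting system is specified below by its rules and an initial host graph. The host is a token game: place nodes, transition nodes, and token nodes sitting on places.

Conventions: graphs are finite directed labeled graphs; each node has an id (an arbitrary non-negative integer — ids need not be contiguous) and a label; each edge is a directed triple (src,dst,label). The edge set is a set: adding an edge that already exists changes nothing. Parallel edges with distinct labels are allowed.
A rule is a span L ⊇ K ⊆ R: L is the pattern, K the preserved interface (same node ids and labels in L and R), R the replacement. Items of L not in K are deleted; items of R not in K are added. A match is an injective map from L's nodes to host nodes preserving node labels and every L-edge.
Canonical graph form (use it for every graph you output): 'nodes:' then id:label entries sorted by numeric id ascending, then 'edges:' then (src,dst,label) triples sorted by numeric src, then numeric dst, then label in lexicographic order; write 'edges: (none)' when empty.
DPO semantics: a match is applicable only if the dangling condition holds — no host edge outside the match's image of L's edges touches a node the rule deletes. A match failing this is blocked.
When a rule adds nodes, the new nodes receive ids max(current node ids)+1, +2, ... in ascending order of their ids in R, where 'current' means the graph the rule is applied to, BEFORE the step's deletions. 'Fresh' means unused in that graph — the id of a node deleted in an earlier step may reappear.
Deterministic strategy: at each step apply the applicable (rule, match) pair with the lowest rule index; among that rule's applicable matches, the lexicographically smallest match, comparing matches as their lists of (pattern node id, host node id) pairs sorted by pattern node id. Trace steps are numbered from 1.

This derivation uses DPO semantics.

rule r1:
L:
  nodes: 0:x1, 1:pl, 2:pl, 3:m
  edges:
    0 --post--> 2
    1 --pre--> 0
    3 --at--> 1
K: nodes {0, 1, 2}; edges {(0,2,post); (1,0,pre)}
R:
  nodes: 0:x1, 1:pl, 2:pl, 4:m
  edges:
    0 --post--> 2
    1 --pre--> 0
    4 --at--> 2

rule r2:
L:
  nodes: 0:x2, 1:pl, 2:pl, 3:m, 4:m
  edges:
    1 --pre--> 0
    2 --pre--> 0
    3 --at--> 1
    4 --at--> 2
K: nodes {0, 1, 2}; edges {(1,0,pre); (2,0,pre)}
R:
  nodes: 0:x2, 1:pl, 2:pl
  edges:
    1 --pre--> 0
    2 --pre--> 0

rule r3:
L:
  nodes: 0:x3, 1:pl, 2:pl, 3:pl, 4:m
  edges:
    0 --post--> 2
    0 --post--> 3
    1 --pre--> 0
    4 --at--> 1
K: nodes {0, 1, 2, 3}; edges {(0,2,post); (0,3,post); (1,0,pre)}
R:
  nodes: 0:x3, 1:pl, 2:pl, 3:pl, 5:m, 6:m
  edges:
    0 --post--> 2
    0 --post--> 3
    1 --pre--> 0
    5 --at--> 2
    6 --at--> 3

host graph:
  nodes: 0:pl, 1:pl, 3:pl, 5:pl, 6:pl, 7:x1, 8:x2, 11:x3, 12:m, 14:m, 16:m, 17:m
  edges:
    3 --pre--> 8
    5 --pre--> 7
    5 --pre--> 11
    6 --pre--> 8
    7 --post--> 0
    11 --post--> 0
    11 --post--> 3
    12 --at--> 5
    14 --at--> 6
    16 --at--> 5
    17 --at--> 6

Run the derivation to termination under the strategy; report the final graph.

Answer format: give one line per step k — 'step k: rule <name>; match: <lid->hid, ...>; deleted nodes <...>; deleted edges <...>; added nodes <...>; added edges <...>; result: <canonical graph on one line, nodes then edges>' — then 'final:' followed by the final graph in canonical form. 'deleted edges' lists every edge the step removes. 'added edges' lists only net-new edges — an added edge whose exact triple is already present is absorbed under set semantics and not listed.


step 1: rule r1; match: 0->7, 1->5, 2->0, 3->12; deleted nodes 12; deleted edges (12,5,at); added nodes 18; added edges (18,0,at); result: nodes: 0:pl, 1:pl, 3:pl, 5:pl, 6:pl, 7:x1, 8:x2, 11:x3, 14:m, 16:m, 17:m, 18:m edges: (3,8,pre); (5,7,pre); (5,11,pre); (6,8,pre); (7,0,post); (11,0,post); (11,3,post); (14,6,at); (16,5,at); (17,6,at); (18,0,at)
step 2: rule r1; match: 0->7, 1->5, 2->0, 3->16; deleted nodes 16; deleted edges (16,5,at); added nodes 19; added edges (19,0,at); result: nodes: 0:pl, 1:pl, 3:pl, 5:pl, 6:pl, 7:x1, 8:x2, 11:x3, 14:m, 17:m, 18:m, 19:m edges: (3,8,pre); (5,7,pre); (5,11,pre); (6,8,pre); (7,0,post); (11,0,post); (11,3,post); (14,6,at); (17,6,at); (18,0,at); (19,0,at)
final:
nodes: 0:pl, 1:pl, 3:pl, 5:pl, 6:pl, 7:x1, 8:x2, 11:x3, 14:m, 17:m, 18:m, 19:m
edges: (3,8,pre); (5,7,pre); (5,11,pre); (6,8,pre); (7,0,post); (11,0,post); (11,3,post); (14,6,at); (17,6,at); (18,0,at); (19,0,at)


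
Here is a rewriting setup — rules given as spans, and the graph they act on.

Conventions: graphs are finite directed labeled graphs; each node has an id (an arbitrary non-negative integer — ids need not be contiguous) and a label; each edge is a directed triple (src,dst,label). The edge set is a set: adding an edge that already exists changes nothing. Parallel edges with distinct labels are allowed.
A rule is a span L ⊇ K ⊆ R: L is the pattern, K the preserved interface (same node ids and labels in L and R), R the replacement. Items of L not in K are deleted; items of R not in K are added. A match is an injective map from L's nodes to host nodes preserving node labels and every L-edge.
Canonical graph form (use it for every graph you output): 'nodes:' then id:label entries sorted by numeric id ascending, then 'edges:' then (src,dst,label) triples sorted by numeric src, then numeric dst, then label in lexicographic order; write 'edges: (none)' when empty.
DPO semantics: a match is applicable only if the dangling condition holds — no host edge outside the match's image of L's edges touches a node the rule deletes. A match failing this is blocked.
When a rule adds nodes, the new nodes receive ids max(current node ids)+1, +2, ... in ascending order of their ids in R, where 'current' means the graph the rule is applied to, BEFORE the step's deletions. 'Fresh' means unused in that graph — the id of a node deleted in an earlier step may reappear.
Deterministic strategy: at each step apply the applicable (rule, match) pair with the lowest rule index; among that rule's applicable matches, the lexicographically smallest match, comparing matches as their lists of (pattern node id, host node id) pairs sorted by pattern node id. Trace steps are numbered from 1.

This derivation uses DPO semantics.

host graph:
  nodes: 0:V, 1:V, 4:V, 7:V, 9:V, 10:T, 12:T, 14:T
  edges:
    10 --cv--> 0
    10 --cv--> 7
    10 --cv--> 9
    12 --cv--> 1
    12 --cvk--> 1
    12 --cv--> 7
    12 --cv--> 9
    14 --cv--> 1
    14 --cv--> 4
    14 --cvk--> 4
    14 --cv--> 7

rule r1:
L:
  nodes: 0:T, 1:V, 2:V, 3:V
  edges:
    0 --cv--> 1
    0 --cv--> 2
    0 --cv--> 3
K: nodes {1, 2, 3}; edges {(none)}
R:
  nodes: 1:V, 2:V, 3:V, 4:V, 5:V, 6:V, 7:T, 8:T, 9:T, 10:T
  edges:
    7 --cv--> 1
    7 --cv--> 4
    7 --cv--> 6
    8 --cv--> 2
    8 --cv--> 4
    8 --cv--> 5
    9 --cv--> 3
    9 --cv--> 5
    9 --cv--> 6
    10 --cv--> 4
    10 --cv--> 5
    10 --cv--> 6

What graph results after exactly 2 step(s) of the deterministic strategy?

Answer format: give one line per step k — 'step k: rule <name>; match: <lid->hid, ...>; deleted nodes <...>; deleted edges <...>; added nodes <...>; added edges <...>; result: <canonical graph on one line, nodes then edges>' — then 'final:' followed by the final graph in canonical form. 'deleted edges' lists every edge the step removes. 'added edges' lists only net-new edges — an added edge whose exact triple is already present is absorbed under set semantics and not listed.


step 1: rule r1; match: 0->10, 1->0, 2->7, 3->9; deleted nodes 10; deleted edges (10,0,cv); (10,7,cv); (10,9,cv); added nodes 15, 16, 17, 18, 19, 20, 21; added edges (18,0,cv); (18,15,cv); (18,17,cv); (19,7,cv); (19,15,cv); (19,16,cv); (20,9,cv); (20,16,cv); (20,17,cv); (21,15,cv); (21,16,cv); (21,17,cv); result: nodes: 0:V, 1:V, 4:V, 7:V, 9:V, 12:T, 14:T, 15:V, 16:V, 17:V, 18:T, 19:T, 20:T, 21:T edges: (12,1,cv); (12,1,cvk); (12,7,cv); (12,9,cv); (14,1,cv); (14,4,cv); (14,4,cvk); (14,7,cv); (18,0,cv); (18,15,cv); (18,17,cv); (19,7,cv); (19,15,cv); (19,16,cv); (20,9,cv); (20,16,cv); (20,17,cv); (21,15,cv); (21,16,cv); (21,17,cv)
step 2: rule r1; match: 0->18, 1->0, 2->15, 3->17; deleted nodes 18; deleted edges (18,0,cv); (18,15,cv); (18,17,cv); added nodes 22, 23, 24, 25, 26, 27, 28; added edges (25,0,cv); (25,22,cv); (25,24,cv); (26,15,cv); (26,22,cv); (26,23,cv); (27,17,cv); (27,23,cv); (27,24,cv); (28,22,cv); (28,23,cv); (28,24,cv); result: nodes: 0:V, 1:V, 4:V, 7:V, 9:V, 12:T, 14:T, 15:V, 16:V, 17:V, 19:T, 20:T, 21:T, 22:V, 23:V, 24:V, 25:T, 26:T, 27:T, 28:T edges: (12,1,cv); (12,1,cvk); (12,7,cv); (12,9,cv); (14,1,cv); (14,4,cv); (14,4,cvk); (14,7,cv); (19,7,cv); (19,15,cv); (19,16,cv); (20,9,cv); (20,16,cv); (20,17,cv); (21,15,cv); (21,16,cv); (21,17,cv); (25,0,cv); (25,22,cv); (25,24,cv); (26,15,cv); (26,22,cv); (26,23,cv); (27,17,cv); (27,23,cv); (27,24,cv); (28,22,cv); (28,23,cv); (28,24,cv)
final:
nodes: 0:V, 1:V, 4:V, 7:V, 9:V, 12:T, 14:T, 15:V, 16:V, 17:V, 19:T, 20:T, 21:T, 22:V, 23:V, 24:V, 25:T, 26:T, 27:T, 28:T
edges: (12,1,cv); (12,1,cvk); (12,7,cv); (12,9,cv); (14,1,cv); (14,4,cv); (14,4,cvk); (14,7,cv); (19,7,cv); (19,15,cv); (19,16,cv); (20,9,cv); (20,16,cv); (20,17,cv); (21,15,cv); (21,16,cv); (21,17,cv); (25,0,cv); (25,22,cv); (25,24,cv); (26,15,cv); (26,22,cv); (26,23,cv); (27,17,cv); (27,23,cv); (27,24,cv); (28,22,cv); (28,23,cv); (28,24,cv)


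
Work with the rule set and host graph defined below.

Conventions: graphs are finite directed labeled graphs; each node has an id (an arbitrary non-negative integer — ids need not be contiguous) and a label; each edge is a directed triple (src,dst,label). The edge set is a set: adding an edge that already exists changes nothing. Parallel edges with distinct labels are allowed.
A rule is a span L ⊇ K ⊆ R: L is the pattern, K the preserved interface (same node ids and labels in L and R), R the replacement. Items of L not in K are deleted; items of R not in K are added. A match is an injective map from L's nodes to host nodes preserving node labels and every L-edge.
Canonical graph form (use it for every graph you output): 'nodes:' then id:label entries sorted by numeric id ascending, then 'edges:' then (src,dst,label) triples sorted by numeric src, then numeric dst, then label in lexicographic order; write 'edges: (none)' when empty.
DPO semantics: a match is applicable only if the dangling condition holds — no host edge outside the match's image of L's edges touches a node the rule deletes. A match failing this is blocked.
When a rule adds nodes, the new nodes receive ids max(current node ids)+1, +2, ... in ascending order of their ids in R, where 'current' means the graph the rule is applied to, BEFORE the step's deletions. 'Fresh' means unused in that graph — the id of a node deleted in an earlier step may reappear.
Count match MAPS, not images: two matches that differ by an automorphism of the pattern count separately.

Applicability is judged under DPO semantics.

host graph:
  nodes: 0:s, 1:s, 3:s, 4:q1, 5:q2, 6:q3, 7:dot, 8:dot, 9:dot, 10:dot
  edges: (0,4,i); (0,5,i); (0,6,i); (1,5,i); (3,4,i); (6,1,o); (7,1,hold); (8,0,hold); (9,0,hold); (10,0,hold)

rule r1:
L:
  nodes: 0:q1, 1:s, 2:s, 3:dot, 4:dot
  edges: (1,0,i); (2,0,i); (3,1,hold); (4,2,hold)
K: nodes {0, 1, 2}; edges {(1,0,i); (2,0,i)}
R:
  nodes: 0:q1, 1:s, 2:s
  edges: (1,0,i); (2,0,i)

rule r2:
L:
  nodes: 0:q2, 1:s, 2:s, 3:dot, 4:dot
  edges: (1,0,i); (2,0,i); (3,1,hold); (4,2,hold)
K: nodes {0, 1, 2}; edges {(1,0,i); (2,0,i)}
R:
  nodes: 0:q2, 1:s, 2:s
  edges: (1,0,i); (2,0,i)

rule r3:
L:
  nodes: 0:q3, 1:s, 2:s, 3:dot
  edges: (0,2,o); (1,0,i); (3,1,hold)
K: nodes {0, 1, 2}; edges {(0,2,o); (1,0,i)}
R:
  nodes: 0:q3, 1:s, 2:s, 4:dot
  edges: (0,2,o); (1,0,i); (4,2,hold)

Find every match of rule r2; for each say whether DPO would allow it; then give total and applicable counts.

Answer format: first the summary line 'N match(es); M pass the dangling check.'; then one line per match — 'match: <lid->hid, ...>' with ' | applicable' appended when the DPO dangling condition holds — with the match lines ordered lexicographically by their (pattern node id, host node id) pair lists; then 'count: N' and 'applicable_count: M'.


6 match(es); 6 pass the dangling check.
match: 0->5, 1->0, 2->1, 3->8, 4->7 | applicable
match: 0->5, 1->0, 2->1, 3->9, 4->7 | applicable
match: 0->5, 1->0, 2->1, 3->10, 4->7 | applicable
match: 0->5, 1->1, 2->0, 3->7, 4->8 | applicable
match: 0->5, 1->1, 2->0, 3->7, 4->9 | applicable
match: 0->5, 1->1, 2->0, 3->7, 4->10 | applicable
count: 6
applicable_count: 6


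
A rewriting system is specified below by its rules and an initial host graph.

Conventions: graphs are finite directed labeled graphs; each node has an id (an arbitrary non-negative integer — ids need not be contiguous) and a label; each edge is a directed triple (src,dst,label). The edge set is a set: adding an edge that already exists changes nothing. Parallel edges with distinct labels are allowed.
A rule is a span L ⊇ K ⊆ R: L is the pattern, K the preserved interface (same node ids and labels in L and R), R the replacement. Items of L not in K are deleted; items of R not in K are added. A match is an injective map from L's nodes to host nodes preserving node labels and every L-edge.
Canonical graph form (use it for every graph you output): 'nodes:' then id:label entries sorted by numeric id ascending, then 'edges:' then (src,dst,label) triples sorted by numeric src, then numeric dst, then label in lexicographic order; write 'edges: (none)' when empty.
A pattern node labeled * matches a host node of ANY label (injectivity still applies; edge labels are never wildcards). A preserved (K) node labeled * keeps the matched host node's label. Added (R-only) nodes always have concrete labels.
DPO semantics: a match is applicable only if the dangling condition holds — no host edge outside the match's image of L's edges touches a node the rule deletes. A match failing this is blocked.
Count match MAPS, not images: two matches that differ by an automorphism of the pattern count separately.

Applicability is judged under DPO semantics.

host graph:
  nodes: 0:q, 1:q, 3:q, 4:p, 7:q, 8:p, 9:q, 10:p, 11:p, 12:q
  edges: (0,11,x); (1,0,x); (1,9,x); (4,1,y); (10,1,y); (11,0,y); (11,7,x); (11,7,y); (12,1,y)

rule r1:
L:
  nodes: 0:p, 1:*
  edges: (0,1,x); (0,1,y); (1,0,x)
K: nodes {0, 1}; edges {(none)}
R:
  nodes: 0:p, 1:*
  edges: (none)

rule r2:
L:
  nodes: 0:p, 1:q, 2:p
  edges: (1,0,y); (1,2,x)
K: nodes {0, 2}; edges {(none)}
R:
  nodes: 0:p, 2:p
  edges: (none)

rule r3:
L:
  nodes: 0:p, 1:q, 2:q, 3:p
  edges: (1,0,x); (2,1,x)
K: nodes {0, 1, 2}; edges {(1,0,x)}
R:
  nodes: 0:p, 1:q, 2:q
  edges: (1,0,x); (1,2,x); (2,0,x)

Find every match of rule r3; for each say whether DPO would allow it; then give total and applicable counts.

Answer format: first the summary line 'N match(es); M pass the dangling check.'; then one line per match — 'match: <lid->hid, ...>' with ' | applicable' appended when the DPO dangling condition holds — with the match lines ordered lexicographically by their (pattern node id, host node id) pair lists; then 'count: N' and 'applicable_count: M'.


3 match(es); 1 pass the dangling check.
match: 0->11, 1->0, 2->1, 3->4
match: 0->11, 1->0, 2->1, 3->8 | applicable
match: 0->11, 1->0, 2->1, 3->10
count: 3
applicable_count: 1


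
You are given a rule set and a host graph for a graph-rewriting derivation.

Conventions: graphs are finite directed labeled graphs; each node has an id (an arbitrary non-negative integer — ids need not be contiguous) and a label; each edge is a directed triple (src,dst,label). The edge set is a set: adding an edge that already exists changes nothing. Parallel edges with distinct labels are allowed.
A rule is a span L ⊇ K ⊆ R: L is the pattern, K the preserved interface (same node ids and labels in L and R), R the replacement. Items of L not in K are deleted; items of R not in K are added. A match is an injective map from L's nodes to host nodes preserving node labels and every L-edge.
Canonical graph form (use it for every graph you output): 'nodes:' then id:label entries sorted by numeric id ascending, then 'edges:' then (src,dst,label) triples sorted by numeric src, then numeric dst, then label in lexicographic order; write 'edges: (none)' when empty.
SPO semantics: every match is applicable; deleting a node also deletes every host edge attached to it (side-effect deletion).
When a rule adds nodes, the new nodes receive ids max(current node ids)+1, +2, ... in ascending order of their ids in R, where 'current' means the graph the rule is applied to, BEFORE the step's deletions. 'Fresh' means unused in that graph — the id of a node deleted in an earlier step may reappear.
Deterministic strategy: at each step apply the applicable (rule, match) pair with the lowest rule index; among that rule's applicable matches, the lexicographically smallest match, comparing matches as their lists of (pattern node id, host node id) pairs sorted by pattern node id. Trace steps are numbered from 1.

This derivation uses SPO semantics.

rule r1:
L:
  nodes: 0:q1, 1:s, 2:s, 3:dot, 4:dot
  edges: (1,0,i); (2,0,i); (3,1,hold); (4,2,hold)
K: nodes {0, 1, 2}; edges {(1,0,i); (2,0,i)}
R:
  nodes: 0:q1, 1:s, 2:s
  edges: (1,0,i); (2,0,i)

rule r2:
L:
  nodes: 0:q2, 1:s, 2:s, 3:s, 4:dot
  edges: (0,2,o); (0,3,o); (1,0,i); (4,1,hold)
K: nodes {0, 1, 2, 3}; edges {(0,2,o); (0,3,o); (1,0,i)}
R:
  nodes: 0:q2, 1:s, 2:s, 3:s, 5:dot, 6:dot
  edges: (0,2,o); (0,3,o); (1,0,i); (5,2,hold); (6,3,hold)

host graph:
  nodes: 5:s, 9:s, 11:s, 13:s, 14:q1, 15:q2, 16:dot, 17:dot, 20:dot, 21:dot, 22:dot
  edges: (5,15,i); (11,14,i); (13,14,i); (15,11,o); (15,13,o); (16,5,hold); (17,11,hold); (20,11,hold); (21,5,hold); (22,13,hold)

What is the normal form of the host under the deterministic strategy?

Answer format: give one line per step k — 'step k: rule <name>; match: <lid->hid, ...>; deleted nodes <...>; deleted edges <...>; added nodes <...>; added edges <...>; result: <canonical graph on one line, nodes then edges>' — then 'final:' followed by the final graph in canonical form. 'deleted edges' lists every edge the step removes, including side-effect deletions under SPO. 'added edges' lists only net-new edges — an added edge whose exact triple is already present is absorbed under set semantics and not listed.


step 1: rule r1; match: 0->14, 1->11, 2->13, 3->17, 4->22; deleted nodes 17, 22; deleted edges (17,11,hold); (22,13,hold); added nodes (none); added edges (none); result: nodes: 5:s, 9:s, 11:s, 13:s, 14:q1, 15:q2, 16:dot, 20:dot, 21:dot edges: (5,15,i); (11,14,i); (13,14,i); (15,11,o); (15,13,o); (16,5,hold); (20,11,hold); (21,5,hold)
step 2: rule r2; match: 0->15, 1->5, 2->11, 3->13, 4->16; deleted nodes 16; deleted edges (16,5,hold); added nodes 22, 23; added edges (22,11,hold); (23,13,hold); result: nodes: 5:s, 9:s, 11:s, 13:s, 14:q1, 15:q2, 20:dot, 21:dot, 22:dot, 23:dot edges: (5,15,i); (11,14,i); (13,14,i); (15,11,o); (15,13,o); (20,11,hold); (21,5,hold); (22,11,hold); (23,13,hold)
step 3: rule r1; match: 0->14, 1->11, 2->13, 3->20, 4->23; deleted nodes 20, 23; deleted edges (20,11,hold); (23,13,hold); added nodes (none); added edges (none); result: nodes: 5:s, 9:s, 11:s, 13:s, 14:q1, 15:q2, 21:dot, 22:dot edges: (5,15,i); (11,14,i); (13,14,i); (15,11,o); (15,13,o); (21,5,hold); (22,11,hold)
step 4: rule r2; match: 0->15, 1->5, 2->11, 3->13, 4->21; deleted nodes 21; deleted edges (21,5,hold); added nodes 23, 24; added edges (23,11,hold); (24,13,hold); result: nodes: 5:s, 9:s, 11:s, 13:s, 14:q1, 15:q2, 22:dot, 23:dot, 24:dot edges: (5,15,i); (11,14,i); (13,14,i); (15,11,o); (15,13,o); (22,11,hold); (23,11,hold); (24,13,hold)
step 5: rule r1; match: 0->14, 1->11, 2->13, 3->22, 4->24; deleted nodes 22, 24; deleted edges (22,11,hold); (24,13,hold); added nodes (none); added edges (none); result: nodes: 5:s, 9:s, 11:s, 13:s, 14:q1, 15:q2, 23:dot edges: (5,15,i); (11,14,i); (13,14,i); (15,11,o); (15,13,o); (23,11,hold)
final:
nodes: 5:s, 9:s, 11:s, 13:s, 14:q1, 15:q2, 23:dot
edges: (5,15,i); (11,14,i); (13,14,i); (15,11,o); (15,13,o); (23,11,hold)


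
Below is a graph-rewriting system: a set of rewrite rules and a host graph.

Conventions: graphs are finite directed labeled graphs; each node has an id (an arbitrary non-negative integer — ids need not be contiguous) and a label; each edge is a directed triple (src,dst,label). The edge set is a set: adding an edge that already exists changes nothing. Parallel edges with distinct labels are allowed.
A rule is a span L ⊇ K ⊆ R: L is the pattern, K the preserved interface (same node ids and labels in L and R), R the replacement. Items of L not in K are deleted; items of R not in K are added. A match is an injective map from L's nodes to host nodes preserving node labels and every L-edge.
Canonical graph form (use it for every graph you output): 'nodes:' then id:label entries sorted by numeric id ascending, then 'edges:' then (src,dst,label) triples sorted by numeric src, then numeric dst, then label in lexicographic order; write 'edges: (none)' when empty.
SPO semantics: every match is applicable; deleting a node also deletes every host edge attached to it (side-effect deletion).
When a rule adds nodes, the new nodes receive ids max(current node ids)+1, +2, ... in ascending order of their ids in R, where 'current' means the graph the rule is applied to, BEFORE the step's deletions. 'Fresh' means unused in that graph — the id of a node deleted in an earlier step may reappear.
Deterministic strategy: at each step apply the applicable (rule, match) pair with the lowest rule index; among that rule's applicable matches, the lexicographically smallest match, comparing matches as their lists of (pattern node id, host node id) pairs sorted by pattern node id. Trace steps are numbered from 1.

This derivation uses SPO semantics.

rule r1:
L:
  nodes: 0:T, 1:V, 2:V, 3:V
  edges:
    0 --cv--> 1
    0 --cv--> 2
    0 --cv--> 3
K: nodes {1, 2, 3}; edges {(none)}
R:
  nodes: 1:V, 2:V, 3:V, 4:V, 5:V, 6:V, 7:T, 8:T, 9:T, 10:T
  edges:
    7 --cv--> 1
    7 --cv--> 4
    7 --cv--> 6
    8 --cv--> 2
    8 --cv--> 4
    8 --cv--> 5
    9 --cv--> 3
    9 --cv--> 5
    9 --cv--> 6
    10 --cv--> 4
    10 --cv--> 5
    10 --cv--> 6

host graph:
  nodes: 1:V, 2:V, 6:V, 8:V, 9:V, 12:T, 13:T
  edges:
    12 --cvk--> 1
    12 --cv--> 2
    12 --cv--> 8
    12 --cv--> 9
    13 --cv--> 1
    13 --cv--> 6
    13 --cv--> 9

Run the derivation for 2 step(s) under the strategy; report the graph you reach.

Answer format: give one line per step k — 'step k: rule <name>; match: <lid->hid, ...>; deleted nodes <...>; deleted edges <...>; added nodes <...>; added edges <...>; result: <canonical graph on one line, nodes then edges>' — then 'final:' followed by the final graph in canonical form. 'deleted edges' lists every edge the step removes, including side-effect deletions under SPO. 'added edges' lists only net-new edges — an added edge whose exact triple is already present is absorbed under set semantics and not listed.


step 1: rule r1; match: 0->12, 1->2, 2->8, 3->9; deleted nodes 12; deleted edges (12,1,cvk); (12,2,cv); (12,8,cv); (12,9,cv); added nodes 14, 15, 16, 17, 18, 19, 20; added edges (17,2,cv); (17,14,cv); (17,16,cv); (18,8,cv); (18,14,cv); (18,15,cv); (19,9,cv); (19,15,cv); (19,16,cv); (20,14,cv); (20,15,cv); (20,16,cv); result: nodes: 1:V, 2:V, 6:V, 8:V, 9:V, 13:T, 14:V, 15:V, 16:V, 17:T, 18:T, 19:T, 20:T edges: (13,1,cv); (13,6,cv); (13,9,cv); (17,2,cv); (17,14,cv); (17,16,cv); (18,8,cv); (18,14,cv); (18,15,cv); (19,9,cv); (19,15,cv); (19,16,cv); (20,14,cv); (20,15,cv); (20,16,cv)
step 2: rule r1; match: 0->13, 1->1, 2->6, 3->9; deleted nodes 13; deleted edges (13,1,cv); (13,6,cv); (13,9,cv); added nodes 21, 22, 23, 24, 25, 26, 27; added edges (24,1,cv); (24,21,cv); (24,23,cv); (25,6,cv); (25,21,cv); (25,22,cv); (26,9,cv); (26,22,cv); (26,23,cv); (27,21,cv); (27,22,cv); (27,23,cv); result: nodes: 1:V, 2:V, 6:V, 8:V, 9:V, 14:V, 15:V, 16:V, 17:T, 18:T, 19:T, 20:T, 21:V, 22:V, 23:V, 24:T, 25:T, 26:T, 27:T edges: (17,2,cv); (17,14,cv); (17,16,cv); (18,8,cv); (18,14,cv); (18,15,cv); (19,9,cv); (19,15,cv); (19,16,cv); (20,14,cv); (20,15,cv); (20,16,cv); (24,1,cv); (24,21,cv); (24,23,cv); (25,6,cv); (25,21,cv); (25,22,cv); (26,9,cv); (26,22,cv); (26,23,cv); (27,21,cv); (27,22,cv); (27,23,cv)
final:
nodes: 1:V, 2:V, 6:V, 8:V, 9:V, 14:V, 15:V, 16:V, 17:T, 18:T, 19:T, 20:T, 21:V, 22:V, 23:V, 24:T, 25:T, 26:T, 27:T
edges: (17,2,cv); (17,14,cv); (17,16,cv); (18,8,cv); (18,14,cv); (18,15,cv); (19,9,cv); (19,15,cv); (19,16,cv); (20,14,cv); (20,15,cv); (20,16,cv); (24,1,cv); (24,21,cv); (24,23,cv); (25,6,cv); (25,21,cv); (25,22,cv); (26,9,cv); (26,22,cv); (26,23,cv); (27,21,cv); (27,22,cv); (27,23,cv)


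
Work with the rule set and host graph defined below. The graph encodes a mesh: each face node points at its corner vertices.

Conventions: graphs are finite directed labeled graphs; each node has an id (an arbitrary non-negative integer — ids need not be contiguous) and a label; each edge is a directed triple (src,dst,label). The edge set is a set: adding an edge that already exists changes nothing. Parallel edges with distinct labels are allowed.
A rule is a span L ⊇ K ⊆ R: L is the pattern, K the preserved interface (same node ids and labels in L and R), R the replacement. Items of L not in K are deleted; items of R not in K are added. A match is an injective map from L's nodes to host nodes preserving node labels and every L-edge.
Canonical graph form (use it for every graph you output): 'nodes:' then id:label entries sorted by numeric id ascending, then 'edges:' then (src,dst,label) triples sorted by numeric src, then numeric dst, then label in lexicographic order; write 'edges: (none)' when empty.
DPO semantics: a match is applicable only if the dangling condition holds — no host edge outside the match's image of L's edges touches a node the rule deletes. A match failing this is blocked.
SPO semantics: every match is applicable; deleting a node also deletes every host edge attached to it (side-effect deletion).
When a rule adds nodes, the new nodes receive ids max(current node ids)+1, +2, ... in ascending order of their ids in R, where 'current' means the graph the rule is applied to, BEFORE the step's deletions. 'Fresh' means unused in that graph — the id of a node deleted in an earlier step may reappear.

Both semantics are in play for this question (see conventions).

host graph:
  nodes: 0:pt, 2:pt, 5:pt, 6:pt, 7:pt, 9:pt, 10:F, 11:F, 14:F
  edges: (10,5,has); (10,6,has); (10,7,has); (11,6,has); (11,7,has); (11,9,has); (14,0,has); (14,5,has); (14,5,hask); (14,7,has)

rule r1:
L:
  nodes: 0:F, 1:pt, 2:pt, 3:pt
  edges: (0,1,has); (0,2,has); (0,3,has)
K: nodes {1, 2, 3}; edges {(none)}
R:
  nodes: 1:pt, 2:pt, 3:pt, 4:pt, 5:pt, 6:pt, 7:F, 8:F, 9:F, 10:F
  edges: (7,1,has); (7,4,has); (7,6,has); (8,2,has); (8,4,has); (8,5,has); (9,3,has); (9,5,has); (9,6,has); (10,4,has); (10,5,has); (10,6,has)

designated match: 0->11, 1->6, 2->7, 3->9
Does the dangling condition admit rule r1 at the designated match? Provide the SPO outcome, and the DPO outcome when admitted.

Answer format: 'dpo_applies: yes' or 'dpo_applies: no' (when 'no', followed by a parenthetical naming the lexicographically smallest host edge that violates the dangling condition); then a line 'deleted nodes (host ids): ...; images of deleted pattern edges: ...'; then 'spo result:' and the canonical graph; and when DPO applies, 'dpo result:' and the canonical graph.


dpo_applies: yes
deleted nodes (host ids): 11; images of deleted pattern edges: (11,6,has); (11,7,has); (11,9,has)
spo result:
nodes: 0:pt, 2:pt, 5:pt, 6:pt, 7:pt, 9:pt, 10:F, 14:F, 15:pt, 16:pt, 17:pt, 18:F, 19:F, 20:F, 21:F
edges: (10,5,has); (10,6,has); (10,7,has); (14,0,has); (14,5,has); (14,5,hask); (14,7,has); (18,6,has); (18,15,has); (18,17,has); (19,7,has); (19,15,has); (19,16,has); (20,9,has); (20,16,has); (20,17,has); (21,15,has); (21,16,has); (21,17,has)
dpo result:
nodes: 0:pt, 2:pt, 5:pt, 6:pt, 7:pt, 9:pt, 10:F, 14:F, 15:pt, 16:pt, 17:pt, 18:F, 19:F, 20:F, 21:F
edges: (10,5,has); (10,6,has); (10,7,has); (14,0,has); (14,5,has); (14,5,hask); (14,7,has); (18,6,has); (18,15,has); (18,17,has); (19,7,has); (19,15,has); (19,16,has); (20,9,has); (20,16,has); (20,17,has); (21,15,has); (21,16,has); (21,17,has)


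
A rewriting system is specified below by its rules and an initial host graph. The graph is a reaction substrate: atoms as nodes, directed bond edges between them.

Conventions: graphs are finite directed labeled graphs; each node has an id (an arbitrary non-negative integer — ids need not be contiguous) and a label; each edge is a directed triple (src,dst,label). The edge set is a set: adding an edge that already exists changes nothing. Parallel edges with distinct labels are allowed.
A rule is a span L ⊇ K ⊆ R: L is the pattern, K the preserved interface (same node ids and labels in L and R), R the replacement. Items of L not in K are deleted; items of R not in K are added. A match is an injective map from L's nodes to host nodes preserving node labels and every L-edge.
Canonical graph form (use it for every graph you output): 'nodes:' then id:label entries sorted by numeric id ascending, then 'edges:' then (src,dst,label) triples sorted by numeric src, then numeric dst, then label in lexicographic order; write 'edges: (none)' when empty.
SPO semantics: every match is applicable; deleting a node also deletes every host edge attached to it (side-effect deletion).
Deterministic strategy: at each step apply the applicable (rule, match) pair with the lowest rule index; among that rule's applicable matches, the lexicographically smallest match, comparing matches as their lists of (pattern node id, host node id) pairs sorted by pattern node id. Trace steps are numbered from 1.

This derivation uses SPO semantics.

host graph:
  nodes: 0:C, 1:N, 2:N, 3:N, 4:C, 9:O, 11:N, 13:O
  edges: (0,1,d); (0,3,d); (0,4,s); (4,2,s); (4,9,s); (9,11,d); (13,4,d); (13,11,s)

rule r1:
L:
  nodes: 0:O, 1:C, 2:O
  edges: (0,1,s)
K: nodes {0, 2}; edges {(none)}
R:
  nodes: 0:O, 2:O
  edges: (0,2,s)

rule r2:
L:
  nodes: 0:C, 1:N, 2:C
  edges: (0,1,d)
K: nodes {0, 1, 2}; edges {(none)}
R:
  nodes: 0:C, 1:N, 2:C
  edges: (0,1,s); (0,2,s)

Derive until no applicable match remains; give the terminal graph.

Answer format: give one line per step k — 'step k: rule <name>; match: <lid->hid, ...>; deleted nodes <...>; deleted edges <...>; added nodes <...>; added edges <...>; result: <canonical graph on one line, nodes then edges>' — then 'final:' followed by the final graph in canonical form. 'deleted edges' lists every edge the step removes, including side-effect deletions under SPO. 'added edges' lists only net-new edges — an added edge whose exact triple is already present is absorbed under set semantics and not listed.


step 1: rule r2; match: 0->0, 1->1, 2->4; deleted nodes (none); deleted edges (0,1,d); added nodes (none); added edges (0,1,s); result: nodes: 0:C, 1:N, 2:N, 3:N, 4:C, 9:O, 11:N, 13:O edges: (0,1,s); (0,3,d); (0,4,s); (4,2,s); (4,9,s); (9,11,d); (13,4,d); (13,11,s)
step 2: rule r2; match: 0->0, 1->3, 2->4; deleted nodes (none); deleted edges (0,3,d); added nodes (none); added edges (0,3,s); result: nodes: 0:C, 1:N, 2:N, 3:N, 4:C, 9:O, 11:N, 13:O edges: (0,1,s); (0,3,s); (0,4,s); (4,2,s); (4,9,s); (9,11,d); (13,4,d); (13,11,s)
final:
nodes: 0:C, 1:N, 2:N, 3:N, 4:C, 9:O, 11:N, 13:O
edges: (0,1,s); (0,3,s); (0,4,s); (4,2,s); (4,9,s); (9,11,d); (13,4,d); (13,11,s)


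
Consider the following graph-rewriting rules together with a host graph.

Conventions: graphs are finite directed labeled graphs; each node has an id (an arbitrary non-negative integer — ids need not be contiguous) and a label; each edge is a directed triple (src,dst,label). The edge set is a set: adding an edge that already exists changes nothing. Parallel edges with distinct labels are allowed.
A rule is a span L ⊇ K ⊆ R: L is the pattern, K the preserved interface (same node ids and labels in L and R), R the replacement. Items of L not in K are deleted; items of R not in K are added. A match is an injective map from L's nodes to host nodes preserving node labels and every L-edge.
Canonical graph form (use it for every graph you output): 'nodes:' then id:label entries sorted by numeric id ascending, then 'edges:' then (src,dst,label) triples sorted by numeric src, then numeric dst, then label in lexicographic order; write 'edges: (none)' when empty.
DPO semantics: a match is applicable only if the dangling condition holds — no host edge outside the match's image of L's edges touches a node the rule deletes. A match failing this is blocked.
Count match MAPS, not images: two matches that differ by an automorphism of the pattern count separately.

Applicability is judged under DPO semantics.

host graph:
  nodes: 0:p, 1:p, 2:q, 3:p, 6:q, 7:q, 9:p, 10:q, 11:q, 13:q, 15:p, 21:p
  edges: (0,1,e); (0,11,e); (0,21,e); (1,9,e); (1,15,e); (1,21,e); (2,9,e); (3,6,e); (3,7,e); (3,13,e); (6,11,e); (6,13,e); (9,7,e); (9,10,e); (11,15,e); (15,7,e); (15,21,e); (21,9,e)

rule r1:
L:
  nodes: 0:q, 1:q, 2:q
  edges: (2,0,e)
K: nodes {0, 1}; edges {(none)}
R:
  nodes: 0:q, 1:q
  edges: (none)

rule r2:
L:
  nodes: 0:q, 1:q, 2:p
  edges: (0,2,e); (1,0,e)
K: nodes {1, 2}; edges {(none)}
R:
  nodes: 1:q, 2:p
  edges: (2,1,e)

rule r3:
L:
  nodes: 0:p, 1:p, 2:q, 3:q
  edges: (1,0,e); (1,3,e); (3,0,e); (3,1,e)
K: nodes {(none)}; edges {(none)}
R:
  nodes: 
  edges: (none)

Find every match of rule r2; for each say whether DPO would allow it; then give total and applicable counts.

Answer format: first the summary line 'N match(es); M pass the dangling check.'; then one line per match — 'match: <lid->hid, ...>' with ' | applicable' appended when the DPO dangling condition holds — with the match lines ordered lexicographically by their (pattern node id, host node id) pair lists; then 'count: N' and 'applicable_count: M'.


1 match(es); 0 pass the dangling check.
match: 0->11, 1->6, 2->15
count: 1
applicable_count: 0


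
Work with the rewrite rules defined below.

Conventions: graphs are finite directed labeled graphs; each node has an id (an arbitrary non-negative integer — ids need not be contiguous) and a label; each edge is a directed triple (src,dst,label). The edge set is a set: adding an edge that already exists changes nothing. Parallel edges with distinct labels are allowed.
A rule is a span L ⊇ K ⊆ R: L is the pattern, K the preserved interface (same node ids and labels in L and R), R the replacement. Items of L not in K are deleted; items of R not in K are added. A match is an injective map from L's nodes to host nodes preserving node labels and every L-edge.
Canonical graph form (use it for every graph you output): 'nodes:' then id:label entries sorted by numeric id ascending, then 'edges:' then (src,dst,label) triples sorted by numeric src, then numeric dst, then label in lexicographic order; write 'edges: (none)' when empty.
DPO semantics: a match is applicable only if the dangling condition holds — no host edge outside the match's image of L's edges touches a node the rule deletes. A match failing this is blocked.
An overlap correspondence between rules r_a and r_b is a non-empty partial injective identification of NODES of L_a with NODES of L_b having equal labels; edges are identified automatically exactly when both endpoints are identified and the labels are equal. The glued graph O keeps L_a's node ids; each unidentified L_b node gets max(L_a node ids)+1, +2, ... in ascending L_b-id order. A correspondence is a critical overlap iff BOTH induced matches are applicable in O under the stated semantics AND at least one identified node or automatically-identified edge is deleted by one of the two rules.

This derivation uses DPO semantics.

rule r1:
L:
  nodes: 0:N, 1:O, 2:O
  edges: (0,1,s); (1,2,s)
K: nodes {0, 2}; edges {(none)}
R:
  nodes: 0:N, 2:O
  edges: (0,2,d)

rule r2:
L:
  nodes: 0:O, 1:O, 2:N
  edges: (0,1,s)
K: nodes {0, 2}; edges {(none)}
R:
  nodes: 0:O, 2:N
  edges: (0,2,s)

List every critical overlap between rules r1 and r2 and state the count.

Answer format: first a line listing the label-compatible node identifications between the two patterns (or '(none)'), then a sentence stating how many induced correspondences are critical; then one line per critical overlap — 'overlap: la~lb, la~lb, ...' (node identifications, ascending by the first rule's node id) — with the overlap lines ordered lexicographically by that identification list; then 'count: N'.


label-compatible node identifications between L(r1) and L(r2): 0~2, 1~0, 1~1, 2~0, 2~1
2 of the induced correspondences are critical overlaps of r1 and r2.
overlap: 0~2, 1~0, 2~1
overlap: 1~0, 2~1
count: 2


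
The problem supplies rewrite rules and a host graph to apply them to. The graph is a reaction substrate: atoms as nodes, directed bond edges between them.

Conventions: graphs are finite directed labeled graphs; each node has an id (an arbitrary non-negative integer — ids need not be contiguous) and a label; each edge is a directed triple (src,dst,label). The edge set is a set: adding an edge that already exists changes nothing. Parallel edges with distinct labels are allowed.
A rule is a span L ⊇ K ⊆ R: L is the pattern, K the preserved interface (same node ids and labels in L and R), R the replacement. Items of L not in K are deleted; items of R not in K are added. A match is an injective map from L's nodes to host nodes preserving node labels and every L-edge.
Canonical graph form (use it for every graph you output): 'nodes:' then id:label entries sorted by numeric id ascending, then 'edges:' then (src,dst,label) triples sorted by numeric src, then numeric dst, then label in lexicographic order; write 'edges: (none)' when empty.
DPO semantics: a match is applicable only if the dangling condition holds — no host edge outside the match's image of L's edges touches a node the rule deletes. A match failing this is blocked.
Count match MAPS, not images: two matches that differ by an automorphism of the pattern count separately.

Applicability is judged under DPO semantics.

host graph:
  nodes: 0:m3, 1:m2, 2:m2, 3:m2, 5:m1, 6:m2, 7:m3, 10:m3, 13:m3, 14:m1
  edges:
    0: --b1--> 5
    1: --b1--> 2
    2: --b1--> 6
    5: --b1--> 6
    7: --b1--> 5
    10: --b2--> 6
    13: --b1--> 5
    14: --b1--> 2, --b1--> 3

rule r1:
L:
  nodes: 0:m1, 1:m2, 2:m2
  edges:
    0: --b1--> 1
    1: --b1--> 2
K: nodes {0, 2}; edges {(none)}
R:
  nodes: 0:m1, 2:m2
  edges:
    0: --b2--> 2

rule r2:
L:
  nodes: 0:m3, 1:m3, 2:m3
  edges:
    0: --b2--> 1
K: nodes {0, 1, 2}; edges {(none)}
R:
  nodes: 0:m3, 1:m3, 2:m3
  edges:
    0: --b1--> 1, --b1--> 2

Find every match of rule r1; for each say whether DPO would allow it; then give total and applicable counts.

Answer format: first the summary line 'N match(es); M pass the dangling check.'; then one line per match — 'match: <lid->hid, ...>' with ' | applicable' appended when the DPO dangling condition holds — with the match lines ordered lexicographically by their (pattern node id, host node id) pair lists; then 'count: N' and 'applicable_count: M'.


1 match(es); 0 pass the dangling check.
match: 0->14, 1->2, 2->6
count: 1
applicable_count: 0


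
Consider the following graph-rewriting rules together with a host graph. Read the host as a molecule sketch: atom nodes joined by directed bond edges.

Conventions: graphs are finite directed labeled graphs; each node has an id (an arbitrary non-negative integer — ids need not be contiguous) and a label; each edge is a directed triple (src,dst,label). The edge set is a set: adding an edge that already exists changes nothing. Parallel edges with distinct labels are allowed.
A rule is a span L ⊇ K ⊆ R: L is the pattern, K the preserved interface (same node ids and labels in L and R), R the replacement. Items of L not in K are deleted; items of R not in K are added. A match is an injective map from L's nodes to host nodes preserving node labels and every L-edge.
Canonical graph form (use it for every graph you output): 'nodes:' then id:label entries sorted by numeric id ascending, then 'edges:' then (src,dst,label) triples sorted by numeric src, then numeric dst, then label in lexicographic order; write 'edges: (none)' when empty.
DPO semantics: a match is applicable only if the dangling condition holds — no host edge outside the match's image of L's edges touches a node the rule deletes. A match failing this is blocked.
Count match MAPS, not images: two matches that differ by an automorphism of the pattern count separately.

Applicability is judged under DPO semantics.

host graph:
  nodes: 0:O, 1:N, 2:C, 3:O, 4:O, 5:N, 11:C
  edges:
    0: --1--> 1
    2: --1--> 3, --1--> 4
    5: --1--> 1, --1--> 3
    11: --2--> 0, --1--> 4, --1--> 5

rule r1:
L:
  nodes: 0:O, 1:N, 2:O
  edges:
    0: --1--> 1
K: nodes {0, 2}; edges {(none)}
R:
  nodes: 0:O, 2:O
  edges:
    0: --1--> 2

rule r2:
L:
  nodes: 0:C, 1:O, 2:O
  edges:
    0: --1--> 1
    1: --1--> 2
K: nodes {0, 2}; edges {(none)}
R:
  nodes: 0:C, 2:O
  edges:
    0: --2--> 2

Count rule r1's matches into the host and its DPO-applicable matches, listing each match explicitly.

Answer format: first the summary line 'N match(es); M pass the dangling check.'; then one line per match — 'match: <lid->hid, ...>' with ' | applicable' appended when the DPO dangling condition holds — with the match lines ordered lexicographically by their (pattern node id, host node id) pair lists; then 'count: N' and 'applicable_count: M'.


2 match(es); 0 pass the dangling check.
match: 0->0, 1->1, 2->3
match: 0->0, 1->1, 2->4
count: 2
applicable_count: 0
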